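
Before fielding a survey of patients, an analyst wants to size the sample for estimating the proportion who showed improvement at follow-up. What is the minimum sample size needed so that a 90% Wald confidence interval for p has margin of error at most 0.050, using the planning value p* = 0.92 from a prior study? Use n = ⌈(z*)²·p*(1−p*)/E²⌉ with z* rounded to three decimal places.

n = 80

For 90% confidence, z* = 1.645.
p*(1−p*) = 0.0736.
Required n before rounding: 2.706025 × 0.0736 / 0.050² = 79.665.
⌈79.665⌉ = 80.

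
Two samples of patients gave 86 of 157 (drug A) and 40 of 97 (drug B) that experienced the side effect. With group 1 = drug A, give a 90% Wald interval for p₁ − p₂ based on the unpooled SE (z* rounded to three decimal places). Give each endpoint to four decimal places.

p̂₁ = 0.54777, p̂₂ = 0.41237, so the observed difference is 0.13540.
SE = √(0.001577821 + 0.002498157) = √0.004075978 = 0.063843.
z* = 1.645 at the 90% level. Margin = 1.645·0.063843 = 0.10502.
So the interval runs from 0.0304 to 0.2404.

(0.0304, 0.2404)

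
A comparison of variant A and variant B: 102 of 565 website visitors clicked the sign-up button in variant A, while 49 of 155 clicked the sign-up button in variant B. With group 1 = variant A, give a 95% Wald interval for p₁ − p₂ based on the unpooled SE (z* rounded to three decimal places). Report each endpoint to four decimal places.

p̂₁ = 0.18053, p̂₂ = 0.31613, so the observed difference is -0.13560.
Unpooled SE = √(p̂₁(1−p̂₁)/n₁ + p̂₂(1−p̂₂)/n₂) = √(0.000261840 + 0.001394784) = 0.040702.
The 95% critical value is z* = 1.960. Margin = 1.960·0.040702 = 0.07978.
So the interval runs from -0.2154 to -0.0558.

(-0.2154, -0.0558)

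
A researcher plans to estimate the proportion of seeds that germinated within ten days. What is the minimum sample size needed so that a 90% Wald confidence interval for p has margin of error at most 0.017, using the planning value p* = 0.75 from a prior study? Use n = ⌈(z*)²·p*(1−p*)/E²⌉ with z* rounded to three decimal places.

z* = 1.645 at the 90% level.
p*(1−p*) = 0.1875.
Required n before rounding: 2.706025 × 0.1875 / 0.017² = 1755.639.
Rounding up, n = 1756.

n = 1756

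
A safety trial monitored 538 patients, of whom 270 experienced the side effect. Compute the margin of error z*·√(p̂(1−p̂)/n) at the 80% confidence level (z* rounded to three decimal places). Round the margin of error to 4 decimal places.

ME = 0.0276

The sample proportion is 270/538 = 0.50186.
SE = √(p̂(1−p̂)/n) = √(0.249997/538) = 0.021556.
The 80% critical value is z* = 1.282.
ME = 1.282·0.021556 = 0.0276.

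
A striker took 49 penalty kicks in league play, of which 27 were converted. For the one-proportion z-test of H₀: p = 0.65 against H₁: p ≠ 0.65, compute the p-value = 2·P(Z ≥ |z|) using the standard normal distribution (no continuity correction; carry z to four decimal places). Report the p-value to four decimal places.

Sample proportion p̂ = 27/49 = 0.55102.
Under H₀, SE = √(p₀(1−p₀)/n) = √(0.65·0.35/49) = √0.004642857 = 0.068139.
Test statistic (full precision, shown to 4 dp): z = (27/49 − 0.65)/SE₀ ≈ -1.4526.
From the standard normal, 2·P(Z ≥ |z|) = 0.1463.

p-value = 0.1463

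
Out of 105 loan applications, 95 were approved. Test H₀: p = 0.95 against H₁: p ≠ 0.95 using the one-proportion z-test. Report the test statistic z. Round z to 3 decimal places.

The sample proportion is 95/105 = 0.90476.
Under H₀, SE = √(p₀(1−p₀)/n) = √(0.95·0.05/105) = √0.000452381 = 0.021269.
z = (p̂ − p₀)/SE = (0.90476 − 0.95)/0.021269 = -2.127.

z = -2.127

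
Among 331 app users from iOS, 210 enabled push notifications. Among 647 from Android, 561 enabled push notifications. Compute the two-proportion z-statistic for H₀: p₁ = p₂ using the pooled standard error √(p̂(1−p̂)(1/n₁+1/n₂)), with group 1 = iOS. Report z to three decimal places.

p̂₁ = 210/331 = 0.63444, p̂₂ = 561/647 = 0.86708.
Pooling: p̂ = 771/978 = 0.78834.
Pooled SE = √[0.1668580·0.00456674] ≈ 0.027604.
z = (p̂₁ − p̂₂)/SE = (0.63444 − 0.86708)/0.027604 = -0.23264/0.027604 = -8.428.

z = -8.428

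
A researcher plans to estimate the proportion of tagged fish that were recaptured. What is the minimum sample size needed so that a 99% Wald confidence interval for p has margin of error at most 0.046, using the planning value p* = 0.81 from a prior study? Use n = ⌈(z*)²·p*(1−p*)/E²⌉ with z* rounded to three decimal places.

n = 483

z* = 2.576 at the 99% level.
p*(1−p*) = 0.81·0.19 = 0.1539.
Required n before rounding: 6.635776 × 0.1539 / 0.046² = 482.630.
⌈482.630⌉ = 483.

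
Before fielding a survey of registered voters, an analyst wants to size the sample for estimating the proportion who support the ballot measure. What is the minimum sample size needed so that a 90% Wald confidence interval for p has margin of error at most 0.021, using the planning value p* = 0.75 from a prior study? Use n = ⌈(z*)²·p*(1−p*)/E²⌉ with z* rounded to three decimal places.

The 90% critical value is z* = 1.645.
p*(1−p*) = 0.1875.
Required n before rounding: 2.706025 × 0.1875 / 0.021² = 1150.521.
⌈1150.521⌉ = 1151.

n = 1151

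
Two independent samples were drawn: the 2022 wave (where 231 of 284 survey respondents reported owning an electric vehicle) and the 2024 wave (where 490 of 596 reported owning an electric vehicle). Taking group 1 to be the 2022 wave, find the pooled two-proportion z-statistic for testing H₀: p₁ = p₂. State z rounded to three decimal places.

p̂₁ = 231/284 = 0.81338, p̂₂ = 490/596 = 0.82215.
Pooling: p̂ = 721/880 = 0.81932.
Pooled SE = √[0.1480359·0.00519898] ≈ 0.027742.
z = (p̂₁ − p̂₂)/SE = (0.81338 − 0.82215)/0.027742 = -0.00877/0.027742 = -0.316.

z = -0.316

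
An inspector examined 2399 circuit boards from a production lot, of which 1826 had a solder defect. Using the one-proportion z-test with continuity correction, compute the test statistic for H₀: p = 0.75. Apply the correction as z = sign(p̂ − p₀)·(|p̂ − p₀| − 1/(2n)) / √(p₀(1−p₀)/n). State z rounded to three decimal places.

Sample proportion p̂ = 1826/2399 = 0.76115. p̂ − p₀ = 0.011150.
1/(2n) = 0.000208.
Corrected numerator: |0.011150| − 0.000208 = 0.010942.
Under H₀, SE = √(p₀(1−p₀)/n) = √(0.75·0.25/2399) = √0.000078158 = 0.008841.
z = +0.010942/0.008841 = 1.238.

z = 1.238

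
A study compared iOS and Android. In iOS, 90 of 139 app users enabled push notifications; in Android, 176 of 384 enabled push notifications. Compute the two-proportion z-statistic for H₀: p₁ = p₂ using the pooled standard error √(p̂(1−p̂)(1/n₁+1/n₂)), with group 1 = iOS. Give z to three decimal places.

z = 3.822

p̂₁ = 90/139 = 0.64748, p̂₂ = 176/384 = 0.45833.
Pooling: p̂ = 266/523 = 0.50860.
SE = √[p̂(1−p̂)(1/n₁+1/n₂)] = √[0.50860·0.49140·(1/139+1/384)] ≈ 0.049486.
z = 0.18915/0.049486 = 3.822.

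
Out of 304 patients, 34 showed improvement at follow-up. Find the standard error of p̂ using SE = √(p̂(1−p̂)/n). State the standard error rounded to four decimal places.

The sample proportion is 34/304 = 0.11184.
p̂(1−p̂) = 0.099332.
SE = √(0.099332/304) = √0.000326750 = 0.0181.

SE = 0.0181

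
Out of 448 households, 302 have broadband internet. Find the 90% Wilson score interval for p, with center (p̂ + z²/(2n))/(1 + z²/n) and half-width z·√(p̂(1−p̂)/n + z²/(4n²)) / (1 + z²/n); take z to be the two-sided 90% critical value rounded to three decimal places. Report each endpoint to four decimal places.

Here p̂ = 302/448 = 0.67411 and z = 1.645 (z² = 2.706025).
1 + z²/n = 1.006040.
Adjusted center: (0.67411 + z²/(2n))/1.006040 = 0.67306.
Radicand: p̂(1−p̂)/n + z²/(4n²) = 0.000490372 + 0.000003371 = 0.000493743.
Half-width = 1.645·√0.000493743/1.006040 = 0.03633.
CI: 0.67306 ± 0.03633 = (0.6367, 0.7094).

(0.6367, 0.7094)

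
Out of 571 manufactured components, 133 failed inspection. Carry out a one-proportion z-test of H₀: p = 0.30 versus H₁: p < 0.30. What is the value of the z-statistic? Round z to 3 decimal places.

z = -3.498

The sample proportion is 133/571 = 0.23292.
Null standard error: √(0.30·0.70/571) = √0.000367776 = 0.019177.
z = (p̂ − p₀)/SE = (0.23292 − 0.30)/0.019177 = -3.498.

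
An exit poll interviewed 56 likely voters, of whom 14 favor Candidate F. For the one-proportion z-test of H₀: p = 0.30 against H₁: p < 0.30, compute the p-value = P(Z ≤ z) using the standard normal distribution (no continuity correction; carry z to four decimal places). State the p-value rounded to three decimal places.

p-value = 0.207

With x = 14 successes in n = 56, p̂ = 0.25000.
SE₀ = √(0.30·0.70/56) = 0.061237.
Test statistic (full precision, shown to 4 dp): z = (14/56 − 0.30)/SE₀ ≈ -0.8165.
From the standard normal, P(Z ≤ z) = 0.207.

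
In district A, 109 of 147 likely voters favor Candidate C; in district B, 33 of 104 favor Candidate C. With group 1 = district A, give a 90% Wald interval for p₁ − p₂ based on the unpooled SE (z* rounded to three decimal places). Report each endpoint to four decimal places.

(0.3285, 0.5199)

p̂₁ = 0.74150, p̂₂ = 0.31731, so the observed difference is 0.42419.
Unpooled SE = √(p̂₁(1−p̂₁)/n₁ + p̂₂(1−p̂₂)/n₂) = √(0.001303941 + 0.002082918) = 0.058197.
The 90% critical value is z* = 1.645. Margin of error = 0.09573.
CI: 0.42419 ± 0.09573 = (0.3285, 0.5199).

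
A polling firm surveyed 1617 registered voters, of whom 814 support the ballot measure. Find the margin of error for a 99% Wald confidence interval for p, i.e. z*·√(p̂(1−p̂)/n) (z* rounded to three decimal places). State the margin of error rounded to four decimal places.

Sample proportion p̂ = 814/1617 = 0.50340.
SE(p̂) = √(0.50340·0.49660/1617) = 0.012434.
For 99% confidence, z* = 2.576.
So ME = 0.0320.

ME = 0.0320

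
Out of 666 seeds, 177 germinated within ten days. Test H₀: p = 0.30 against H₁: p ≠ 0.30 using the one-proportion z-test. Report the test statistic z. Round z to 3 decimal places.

z = -1.928

The sample proportion is 177/666 = 0.26577.
SE₀ = √(0.30·0.70/666) = 0.017757.
z = (p̂ − p₀)/SE = (0.26577 − 0.30)/0.017757 = -1.928.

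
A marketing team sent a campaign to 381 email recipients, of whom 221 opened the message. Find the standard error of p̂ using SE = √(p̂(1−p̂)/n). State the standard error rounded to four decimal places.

SE = 0.0253

With x = 221 successes in n = 381, p̂ = 0.58005.
p̂(1−p̂) = 0.243592.
SE = √(0.243592/381) = 0.0253.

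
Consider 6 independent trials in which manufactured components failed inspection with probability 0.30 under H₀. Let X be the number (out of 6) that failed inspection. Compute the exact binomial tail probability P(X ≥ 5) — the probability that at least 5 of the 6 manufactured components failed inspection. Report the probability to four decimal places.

X is binomial with n = 6 and p = 0.30.
P(X ≥ 5) = C(6,5)·0.30^5·0.70^1 + C(6,6)·0.30^6·0.70^0.
= 0.010206 + 0.000729 = 0.0109.

P = 0.0109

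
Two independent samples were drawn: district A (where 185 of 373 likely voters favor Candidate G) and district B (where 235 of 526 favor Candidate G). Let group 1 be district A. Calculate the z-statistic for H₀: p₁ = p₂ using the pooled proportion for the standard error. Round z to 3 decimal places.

z = 1.457

Sample proportions: p̂₁ = 185/373 = 0.49598 and p̂₂ = 235/526 = 0.44677.
Pooling: p̂ = 420/899 = 0.46719.
SE = √[p̂(1−p̂)(1/n₁+1/n₂)] = √[0.46719·0.53281·(1/373+1/526)] ≈ 0.033773.
z = (p̂₁ − p̂₂)/SE = (0.49598 − 0.44677)/0.033773 = 0.04921/0.033773 = 1.457.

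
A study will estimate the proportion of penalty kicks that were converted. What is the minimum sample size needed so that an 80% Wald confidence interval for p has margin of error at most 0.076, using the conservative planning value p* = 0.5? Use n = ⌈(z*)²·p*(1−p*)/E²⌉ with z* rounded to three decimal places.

z* = 1.282 at the 80% level.
p*(1−p*) = 0.50·0.50 = 0.2500.
Required n before rounding: 1.643524 × 0.2500 / 0.076² = 71.136.
Rounding up, n = 72.

n = 72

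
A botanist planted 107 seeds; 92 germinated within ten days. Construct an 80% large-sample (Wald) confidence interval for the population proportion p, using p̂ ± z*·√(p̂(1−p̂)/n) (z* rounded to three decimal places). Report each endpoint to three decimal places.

p̂ = 92/107 = 0.85981.
SE = √(p̂(1−p̂)/n) = √(0.120535/107) = 0.033563.
z* = 1.282 at the 80% level.
Margin of error: 1.282 × 0.033563 = 0.04303.
So the interval runs from 0.817 to 0.903.

(0.817, 0.903)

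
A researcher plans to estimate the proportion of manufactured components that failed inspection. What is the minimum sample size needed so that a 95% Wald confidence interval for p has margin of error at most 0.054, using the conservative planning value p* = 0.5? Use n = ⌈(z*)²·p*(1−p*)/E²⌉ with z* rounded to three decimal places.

n = 330

For 95% confidence, z* = 1.960.
p*(1−p*) = 0.2500.
Required n before rounding: 3.841600 × 0.2500 / 0.054² = 329.355.
⌈329.355⌉ = 330.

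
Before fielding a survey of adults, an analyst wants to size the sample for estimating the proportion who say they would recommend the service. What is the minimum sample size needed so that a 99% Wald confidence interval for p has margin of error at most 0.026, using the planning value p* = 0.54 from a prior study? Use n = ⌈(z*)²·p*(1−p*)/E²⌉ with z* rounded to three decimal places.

n = 2439

The 99% critical value is z* = 2.576.
p*(1−p*) = 0.54·0.46 = 0.2484.
Required n before rounding: 6.635776 × 0.2484 / 0.026² = 2438.353.
Rounding up, n = 2439.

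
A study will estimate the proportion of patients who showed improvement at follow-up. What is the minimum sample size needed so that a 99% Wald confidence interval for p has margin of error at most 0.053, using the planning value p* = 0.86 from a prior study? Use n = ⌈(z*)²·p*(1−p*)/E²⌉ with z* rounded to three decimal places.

n = 285

The 99% critical value is z* = 2.576.
p*(1−p*) = 0.1204.
(z*)²·p*(1−p*)/E² = 6.635776·0.1204/0.002809 = 284.424.
⌈284.424⌉ = 285.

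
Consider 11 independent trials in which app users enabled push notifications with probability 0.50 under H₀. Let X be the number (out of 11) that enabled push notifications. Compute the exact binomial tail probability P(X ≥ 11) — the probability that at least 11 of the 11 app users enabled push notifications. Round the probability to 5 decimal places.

P = 0.00049

X is binomial with n = 11 and p = 0.50.
P(X ≥ 11) = C(11,11)·0.50^11·0.50^0.
= 0.000488 = 0.00049.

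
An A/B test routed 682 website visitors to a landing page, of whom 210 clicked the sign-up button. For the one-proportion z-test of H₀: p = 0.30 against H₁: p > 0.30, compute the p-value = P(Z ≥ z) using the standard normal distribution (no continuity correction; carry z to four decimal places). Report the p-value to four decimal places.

With x = 210 successes in n = 682, p̂ = 0.30792.
SE₀ = √(0.30·0.70/682) = 0.017548.
Test statistic (full precision, shown to 4 dp): z = (210/682 − 0.30)/SE₀ ≈ 0.4512.
From the standard normal, P(Z ≥ z) = 0.3259.

p-value = 0.3259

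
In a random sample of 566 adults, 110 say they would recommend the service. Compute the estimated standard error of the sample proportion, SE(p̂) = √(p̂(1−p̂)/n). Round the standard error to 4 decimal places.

Sample proportion p̂ = 110/566 = 0.19435.
p̂(1−p̂) = 0.19435·0.80565 = 0.156578.
SE = √(0.156578/566) = 0.0166.

SE = 0.0166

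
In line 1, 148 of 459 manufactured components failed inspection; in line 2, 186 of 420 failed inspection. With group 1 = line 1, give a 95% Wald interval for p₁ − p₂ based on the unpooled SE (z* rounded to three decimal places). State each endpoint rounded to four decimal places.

(-0.1843, -0.0565)

p̂₁ = 0.32244, p̂₂ = 0.44286, so the observed difference is -0.12042.
SE = √(0.000475975 + 0.000587464) = √0.001063439 = 0.032610.
For 95% confidence, z* = 1.960. Margin = 1.960·0.032610 = 0.06392.
So the interval runs from -0.1843 to -0.0565.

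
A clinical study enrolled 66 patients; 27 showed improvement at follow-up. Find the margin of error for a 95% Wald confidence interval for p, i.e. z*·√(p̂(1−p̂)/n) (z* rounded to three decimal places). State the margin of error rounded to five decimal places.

ME = 0.11862

With x = 27 successes in n = 66, p̂ = 0.40909.
Standard error of p̂: √(0.241736/66) = √0.003662660 = 0.060520.
The 95% critical value is z* = 1.960.
Margin of error = z*·SE = 1.960 × 0.060520 = 0.11862.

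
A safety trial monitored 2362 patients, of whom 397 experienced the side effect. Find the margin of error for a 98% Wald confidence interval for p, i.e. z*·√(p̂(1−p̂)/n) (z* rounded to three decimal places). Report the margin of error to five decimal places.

ME = 0.01790

p̂ = 397/2362 = 0.16808.
Standard error of p̂: √(0.139828/2362) = √0.000059199 = 0.007694.
For 98% confidence, z* = 2.326.
Margin of error = z*·SE = 2.326 × 0.007694 = 0.01790.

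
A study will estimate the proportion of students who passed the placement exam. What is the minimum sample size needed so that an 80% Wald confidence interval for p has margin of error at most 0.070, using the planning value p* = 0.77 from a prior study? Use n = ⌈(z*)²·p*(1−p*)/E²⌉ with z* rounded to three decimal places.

n = 60

z* = 1.282 at the 80% level.
p*(1−p*) = 0.1771.
(z*)²·p*(1−p*)/E² = 1.643524·0.1771/0.004900 = 59.402.
⌈59.402⌉ = 60.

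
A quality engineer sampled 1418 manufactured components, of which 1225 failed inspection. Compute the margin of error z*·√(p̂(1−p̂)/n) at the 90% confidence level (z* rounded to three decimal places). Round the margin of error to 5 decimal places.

ME = 0.01498

With x = 1225 successes in n = 1418, p̂ = 0.86389.
SE = √(p̂(1−p̂)/n) = √(0.117582/1418) = 0.009106.
For 90% confidence, z* = 1.645.
Margin of error = z*·SE = 1.645 × 0.009106 = 0.01498.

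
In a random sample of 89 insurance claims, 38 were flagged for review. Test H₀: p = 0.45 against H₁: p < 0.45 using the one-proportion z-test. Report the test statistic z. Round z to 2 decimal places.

With x = 38 successes in n = 89, p̂ = 0.42697.
Null standard error: √(0.45·0.55/89) = √0.002780899 = 0.052734.
z = (p̂ − p₀)/SE = (0.42697 − 0.45)/0.052734 = -0.44.

z = -0.44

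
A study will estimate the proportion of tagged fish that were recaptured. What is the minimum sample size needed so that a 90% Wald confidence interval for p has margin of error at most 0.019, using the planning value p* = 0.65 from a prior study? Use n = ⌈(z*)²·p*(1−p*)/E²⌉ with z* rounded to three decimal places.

n = 1706

For 90% confidence, z* = 1.645.
p*(1−p*) = 0.65·0.35 = 0.2275.
Required n before rounding: 2.706025 × 0.2275 / 0.019² = 1705.320.
⌈1705.320⌉ = 1706.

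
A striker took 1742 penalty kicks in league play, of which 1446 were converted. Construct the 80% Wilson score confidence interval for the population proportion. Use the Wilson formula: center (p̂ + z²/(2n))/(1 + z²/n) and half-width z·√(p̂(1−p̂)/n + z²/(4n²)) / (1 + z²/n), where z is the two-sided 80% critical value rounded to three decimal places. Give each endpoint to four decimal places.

(0.8182, 0.8413)

p̂ = 1446/1742 = 0.83008; z = 1.282, so z² = 1.643524.
1 + z²/n = 1.000943.
Adjusted center: (0.83008 + z²/(2n))/1.000943 = 0.82977.
Radicand: p̂(1−p̂)/n + z²/(4n²) = 0.000080968 + 0.000000135 = 0.000081103.
Half-width = 1.282·√0.000081103/1.000943 = 0.01153.
So the interval runs from 0.8182 to 0.8413.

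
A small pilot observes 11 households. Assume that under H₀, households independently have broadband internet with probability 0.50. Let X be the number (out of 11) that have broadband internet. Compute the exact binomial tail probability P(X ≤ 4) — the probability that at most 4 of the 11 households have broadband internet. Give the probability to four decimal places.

P = 0.2744

X is binomial with n = 11 and p = 0.50.
P(X ≤ 4) = Σ_{j=0}^{4} C(11,j)·0.50^j·0.50^{11−j}.
= 0.000488 + 0.005371 + 0.026855 + 0.080566 + 0.161133 = 0.2744.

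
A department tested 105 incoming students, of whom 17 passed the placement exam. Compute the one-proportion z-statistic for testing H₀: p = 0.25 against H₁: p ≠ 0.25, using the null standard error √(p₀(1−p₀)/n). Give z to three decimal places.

z = -2.085

With x = 17 successes in n = 105, p̂ = 0.16190.
SE₀ = √(0.25·0.75/105) = 0.042258.
z = (0.16190 − 0.25)/0.042258 = -0.08810/0.042258 = -2.085.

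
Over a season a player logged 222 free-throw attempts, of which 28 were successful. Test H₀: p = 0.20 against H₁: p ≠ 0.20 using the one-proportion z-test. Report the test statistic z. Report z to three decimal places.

z = -2.752

Sample proportion p̂ = 28/222 = 0.12613.
Under H₀, SE = √(p₀(1−p₀)/n) = √(0.20·0.80/222) = √0.000720721 = 0.026846.
z = (0.12613 − 0.20)/0.026846 = -0.07387/0.026846 = -2.752.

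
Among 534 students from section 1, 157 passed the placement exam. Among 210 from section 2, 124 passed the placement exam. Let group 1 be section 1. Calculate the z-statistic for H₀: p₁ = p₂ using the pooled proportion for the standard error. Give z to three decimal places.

p̂₁ = 157/534 = 0.29401, p̂₂ = 124/210 = 0.59048.
Pooled p̂ = (157+124)/(534+210) = 281/744 = 0.37769.
Pooled SE = √[0.2350398·0.00663456] ≈ 0.039489.
z = -0.29647/0.039489 = -7.508.

z = -7.508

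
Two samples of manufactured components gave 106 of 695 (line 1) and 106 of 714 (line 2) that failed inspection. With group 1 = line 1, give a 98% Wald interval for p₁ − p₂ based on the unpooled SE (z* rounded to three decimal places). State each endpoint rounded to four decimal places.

(-0.0403, 0.0484)

p̂₁ = 0.15252, p̂₂ = 0.14846, so the observed difference is 0.00406.
SE = √(0.000185980 + 0.000177058) = √0.000363038 = 0.019054.
z* = 2.326 at the 98% level. Margin of error = 0.04432.
So the interval runs from -0.0403 to 0.0484.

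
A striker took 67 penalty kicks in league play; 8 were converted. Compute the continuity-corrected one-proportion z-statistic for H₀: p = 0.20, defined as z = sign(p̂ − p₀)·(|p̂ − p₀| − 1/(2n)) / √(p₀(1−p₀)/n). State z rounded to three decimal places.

z = -1.497

Sample proportion p̂ = 8/67 = 0.11940. p̂ − p₀ = -0.080597.
Continuity correction 1/(2n) = 1/134 = 0.007463.
Corrected numerator: |-0.080597| − 0.007463 = 0.073134.
Under H₀, SE = √(p₀(1−p₀)/n) = √(0.20·0.80/67) = √0.002388060 = 0.048868.
z = −0.073134/0.048868 = -1.497.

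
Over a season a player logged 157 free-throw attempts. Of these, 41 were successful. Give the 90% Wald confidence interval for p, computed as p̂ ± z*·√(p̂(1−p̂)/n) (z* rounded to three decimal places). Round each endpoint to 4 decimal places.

(0.2035, 0.3188)

Sample proportion p̂ = 41/157 = 0.26115.
SE = √(p̂(1−p̂)/n) = √(0.192949/157) = 0.035057.
For 90% confidence, z* = 1.645.
Margin = 1.645·0.035057 = 0.05767.
Interval: 0.26115 ± 0.05767 → (0.2035, 0.3188).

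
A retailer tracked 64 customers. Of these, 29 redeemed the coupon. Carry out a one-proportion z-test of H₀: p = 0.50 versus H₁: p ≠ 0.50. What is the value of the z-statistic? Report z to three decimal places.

z = -0.750

The sample proportion is 29/64 = 0.45312.
Null standard error: √(0.50·0.50/64) = √0.003906250 = 0.062500.
Test statistic: z = -0.04688/0.062500 = -0.750.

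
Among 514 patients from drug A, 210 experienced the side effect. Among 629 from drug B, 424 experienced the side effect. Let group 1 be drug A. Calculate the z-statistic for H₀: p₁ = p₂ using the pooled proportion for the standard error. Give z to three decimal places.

z = -8.985

p̂₁ = 210/514 = 0.40856, p̂₂ = 424/629 = 0.67409.
Pooling: p̂ = 634/1143 = 0.55468.
Pooled SE = √[0.2470100·0.00353535] ≈ 0.029551.
z = -0.26553/0.029551 = -8.985.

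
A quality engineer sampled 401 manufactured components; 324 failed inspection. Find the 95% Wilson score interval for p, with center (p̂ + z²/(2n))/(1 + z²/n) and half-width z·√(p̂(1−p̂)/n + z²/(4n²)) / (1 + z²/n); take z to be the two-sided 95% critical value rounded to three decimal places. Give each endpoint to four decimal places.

p̂ = 324/401 = 0.80798; z = 1.960, so z² = 3.841600.
1 + z²/n = 1.009580.
Center = (0.80798 + 0.004790)/1.009580 = 0.80506.
Radicand: p̂(1−p̂)/n + z²/(4n²) = 0.000386903 + 0.000005973 = 0.000392876.
Half-width = z·√(radicand)/denom = 1.960·0.019821/1.009580 = 0.03848.
So the interval runs from 0.7666 to 0.8435.

(0.7666, 0.8435)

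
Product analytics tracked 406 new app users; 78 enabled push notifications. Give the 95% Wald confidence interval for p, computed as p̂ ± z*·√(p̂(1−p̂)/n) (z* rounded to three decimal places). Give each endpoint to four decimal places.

(0.1538, 0.2304)

p̂ = 78/406 = 0.19212.
Standard error of p̂: √(0.155209/406) = √0.000382288 = 0.019552.
For 95% confidence, z* = 1.960.
Margin of error: 1.960 × 0.019552 = 0.03832.
Interval: 0.19212 ± 0.03832 → (0.1538, 0.2304).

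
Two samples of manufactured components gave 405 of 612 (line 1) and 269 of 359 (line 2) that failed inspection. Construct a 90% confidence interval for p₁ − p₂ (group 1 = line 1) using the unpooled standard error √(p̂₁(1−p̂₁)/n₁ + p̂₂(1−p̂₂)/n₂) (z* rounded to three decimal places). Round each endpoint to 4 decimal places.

p̂₁ = 0.66176, p̂₂ = 0.74930, so the observed difference is -0.08754.
Unpooled SE = √(p̂₁(1−p̂₁)/n₁ + p̂₂(1−p̂₂)/n₂) = √(0.000365739 + 0.000523253) = 0.029816.
For 90% confidence, z* = 1.645. Margin of error = 0.04905.
So the interval runs from -0.1366 to -0.0385.

(-0.1366, -0.0385)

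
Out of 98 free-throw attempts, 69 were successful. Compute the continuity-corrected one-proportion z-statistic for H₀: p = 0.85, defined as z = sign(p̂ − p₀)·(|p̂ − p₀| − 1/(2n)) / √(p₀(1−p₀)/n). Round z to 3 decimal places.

p̂ = 69/98 = 0.70408. p̂ − p₀ = -0.145918.
Continuity correction 1/(2n) = 1/196 = 0.005102.
Corrected numerator: |-0.145918| − 0.005102 = 0.140816.
Under H₀, SE = √(p₀(1−p₀)/n) = √(0.85·0.15/98) = √0.001301020 = 0.036070.
z = (−)0.140816/0.036070 = -3.904.

z = -3.904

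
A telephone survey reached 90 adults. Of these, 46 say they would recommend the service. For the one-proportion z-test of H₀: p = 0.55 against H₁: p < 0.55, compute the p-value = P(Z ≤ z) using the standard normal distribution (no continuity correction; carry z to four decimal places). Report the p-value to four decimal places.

The sample proportion is 46/90 = 0.51111.
Null standard error: √(0.55·0.45/90) = √0.002750000 = 0.052440.
Test statistic (full precision, shown to 4 dp): z = (46/90 − 0.55)/SE₀ ≈ -0.7416.
p-value = P(Z ≤ z) with z = -0.7416 → 0.2292.

p-value = 0.2292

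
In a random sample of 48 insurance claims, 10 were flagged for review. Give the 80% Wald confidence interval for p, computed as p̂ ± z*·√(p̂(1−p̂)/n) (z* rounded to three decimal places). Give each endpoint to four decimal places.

(0.1332, 0.2835)

Sample proportion p̂ = 10/48 = 0.20833.
SE = √(p̂(1−p̂)/n) = √(0.164931/48) = 0.058618.
For 80% confidence, z* = 1.282.
Margin of error: 1.282 × 0.058618 = 0.07515.
CI: 0.20833 ± 0.07515 = (0.1332, 0.2835).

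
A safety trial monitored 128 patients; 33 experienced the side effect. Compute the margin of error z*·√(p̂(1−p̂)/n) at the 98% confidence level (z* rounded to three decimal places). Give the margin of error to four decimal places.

ME = 0.0899

The sample proportion is 33/128 = 0.25781.
Standard error of p̂: √(0.191345/128) = √0.001494884 = 0.038664.
The 98% critical value is z* = 2.326.
So ME = 0.0899.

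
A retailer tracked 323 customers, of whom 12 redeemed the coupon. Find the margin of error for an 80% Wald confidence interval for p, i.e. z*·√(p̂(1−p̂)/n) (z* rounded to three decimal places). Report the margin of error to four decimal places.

ME = 0.0135

With x = 12 successes in n = 323, p̂ = 0.03715.
Standard error of p̂: √(0.035771/323) = √0.000110748 = 0.010524.
The 80% critical value is z* = 1.282.
Margin of error = z*·SE = 1.282 × 0.010524 = 0.0135.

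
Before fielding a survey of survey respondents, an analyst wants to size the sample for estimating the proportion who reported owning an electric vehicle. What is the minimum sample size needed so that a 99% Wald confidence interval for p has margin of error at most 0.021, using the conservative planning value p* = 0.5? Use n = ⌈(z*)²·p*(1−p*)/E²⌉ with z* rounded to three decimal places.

The 99% critical value is z* = 2.576.
p*(1−p*) = 0.2500.
Required n before rounding: 6.635776 × 0.2500 / 0.021² = 3761.778.
⌈3761.778⌉ = 3762.

n = 3762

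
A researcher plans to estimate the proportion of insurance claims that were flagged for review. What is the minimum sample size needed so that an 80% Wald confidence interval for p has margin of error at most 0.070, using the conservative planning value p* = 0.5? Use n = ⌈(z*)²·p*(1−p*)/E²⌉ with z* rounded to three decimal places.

n = 84

The 80% critical value is z* = 1.282.
p*(1−p*) = 0.50·0.50 = 0.2500.
(z*)²·p*(1−p*)/E² = 1.643524·0.2500/0.004900 = 83.853.
Rounding up, n = 84.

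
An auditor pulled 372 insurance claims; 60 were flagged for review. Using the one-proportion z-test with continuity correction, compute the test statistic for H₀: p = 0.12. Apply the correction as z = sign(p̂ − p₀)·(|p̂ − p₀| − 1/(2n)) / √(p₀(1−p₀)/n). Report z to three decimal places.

Sample proportion p̂ = 60/372 = 0.16129. p̂ − p₀ = 0.041290.
Continuity correction 1/(2n) = 1/744 = 0.001344.
Corrected numerator: |0.041290| − 0.001344 = 0.039946.
Null standard error: √(0.12·0.88/372) = √0.000283871 = 0.016848.
z = +0.039946/0.016848 = 2.371.

z = 2.371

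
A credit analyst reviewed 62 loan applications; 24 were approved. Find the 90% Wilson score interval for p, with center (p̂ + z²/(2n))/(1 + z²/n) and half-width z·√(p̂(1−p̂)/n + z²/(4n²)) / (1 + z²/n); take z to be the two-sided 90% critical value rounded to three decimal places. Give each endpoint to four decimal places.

(0.2921, 0.4915)

Here p̂ = 24/62 = 0.38710 and z = 1.645 (z² = 2.706025).
1 + z²/n = 1.043646.
Adjusted center: (0.38710 + z²/(2n))/1.043646 = 0.39182.
Radicand: p̂(1−p̂)/n + z²/(4n²) = 0.003826659 + 0.000175990 = 0.004002649.
Half-width = 1.645·√0.004002649/1.043646 = 0.09972.
So the interval runs from 0.2921 to 0.4915.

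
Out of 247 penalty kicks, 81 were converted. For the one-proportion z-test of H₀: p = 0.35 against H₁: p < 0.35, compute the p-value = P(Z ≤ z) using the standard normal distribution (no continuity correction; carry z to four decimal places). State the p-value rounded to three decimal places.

p-value = 0.234

p̂ = 81/247 = 0.32794.
Null standard error: √(0.35·0.65/247) = √0.000921053 = 0.030349.
z = (p̂ − p₀)/SE = (81/247 − 0.35)/0.030349 ≈ -0.7270.
p-value = P(Z ≤ z) with z = -0.7270 → 0.234.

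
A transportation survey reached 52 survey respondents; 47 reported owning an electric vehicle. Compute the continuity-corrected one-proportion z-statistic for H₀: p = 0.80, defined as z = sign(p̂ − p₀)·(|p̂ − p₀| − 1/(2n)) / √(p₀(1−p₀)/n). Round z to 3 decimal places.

Sample proportion p̂ = 47/52 = 0.90385. p̂ − p₀ = 0.103846.
1/(2n) = 0.009615.
Corrected numerator: |0.103846| − 0.009615 = 0.094231.
Under H₀, SE = √(p₀(1−p₀)/n) = √(0.80·0.20/52) = √0.003076923 = 0.055470.
z = +0.094231/0.055470 = 1.699.

z = 1.699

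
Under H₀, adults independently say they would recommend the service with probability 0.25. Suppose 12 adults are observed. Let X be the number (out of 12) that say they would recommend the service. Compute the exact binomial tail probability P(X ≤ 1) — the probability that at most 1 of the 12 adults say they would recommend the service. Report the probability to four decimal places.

X ~ Binomial(n=12, p=0.25).
P(X ≤ 1) = C(12,0)·0.25^0·0.75^12 + C(12,1)·0.25^1·0.75^11.
= 0.031676 + 0.126705 = 0.1584.

P = 0.1584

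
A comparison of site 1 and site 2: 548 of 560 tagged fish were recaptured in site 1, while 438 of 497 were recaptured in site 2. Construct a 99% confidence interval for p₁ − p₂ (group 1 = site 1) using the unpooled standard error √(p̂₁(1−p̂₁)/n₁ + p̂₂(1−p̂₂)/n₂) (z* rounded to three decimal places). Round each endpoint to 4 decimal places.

p̂₁ = 0.97857, p̂₂ = 0.88129, so the observed difference is 0.09728.
Unpooled SE = √(p̂₁(1−p̂₁)/n₁ + p̂₂(1−p̂₂)/n₂) = √(0.000037445 + 0.000210502) = 0.015746.
The 99% critical value is z* = 2.576. Margin = 2.576·0.015746 = 0.04056.
So the interval runs from 0.0567 to 0.1378.

(0.0567, 0.1378)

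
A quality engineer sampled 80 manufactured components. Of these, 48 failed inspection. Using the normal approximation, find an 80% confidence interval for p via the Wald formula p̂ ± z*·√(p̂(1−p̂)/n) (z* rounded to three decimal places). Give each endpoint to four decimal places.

(0.5298, 0.6702)

The sample proportion is 48/80 = 0.60000.
SE(p̂) = √(0.60000·0.40000/80) = 0.054772.
For 80% confidence, z* = 1.282.
Margin = 1.282·0.054772 = 0.07022.
CI: 0.60000 ± 0.07022 = (0.5298, 0.6702).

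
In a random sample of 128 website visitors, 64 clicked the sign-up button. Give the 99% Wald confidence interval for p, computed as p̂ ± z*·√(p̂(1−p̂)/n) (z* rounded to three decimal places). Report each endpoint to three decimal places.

(0.386, 0.614)

With x = 64 successes in n = 128, p̂ = 0.50000.
Standard error of p̂: √(0.250000/128) = √0.001953125 = 0.044194.
z* = 2.576 at the 99% level.
Margin = 2.576·0.044194 = 0.11384.
Interval: 0.50000 ± 0.11384 → (0.386, 0.614).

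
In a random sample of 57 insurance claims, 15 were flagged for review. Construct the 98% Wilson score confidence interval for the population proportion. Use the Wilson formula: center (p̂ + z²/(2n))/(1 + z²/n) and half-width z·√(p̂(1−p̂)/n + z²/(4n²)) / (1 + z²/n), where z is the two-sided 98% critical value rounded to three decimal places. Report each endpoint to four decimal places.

p̂ = 15/57 = 0.26316; z = 2.326, so z² = 5.410276.
Denominator 1 + z²/n = 1 + 5.410276/57 = 1.094917.
Center = (0.26316 + 0.047459)/1.094917 = 0.28369.
Radicand: p̂(1−p̂)/n + z²/(4n²) = 0.003401856 + 0.000416303 = 0.003818159.
Half-width = z·√(radicand)/denom = 2.326·0.061791/1.094917 = 0.13127.
Interval: 0.28369 ± 0.13127 → (0.1524, 0.4150).

(0.1524, 0.4150)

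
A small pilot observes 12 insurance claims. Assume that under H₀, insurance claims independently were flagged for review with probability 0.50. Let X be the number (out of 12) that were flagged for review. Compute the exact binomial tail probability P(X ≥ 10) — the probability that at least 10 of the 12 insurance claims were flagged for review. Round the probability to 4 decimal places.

P = 0.0193

X ~ Binomial(n=12, p=0.50).
P(X ≥ 10) = C(12,10)·0.50^10·0.50^2 + C(12,11)·0.50^11·0.50^1 + C(12,12)·0.50^12·0.50^0.
= 0.016113 + 0.002930 + 0.000244 = 0.0193.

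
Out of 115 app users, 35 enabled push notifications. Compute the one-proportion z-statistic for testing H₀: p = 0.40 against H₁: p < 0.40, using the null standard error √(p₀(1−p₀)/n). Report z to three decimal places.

z = -2.094

The sample proportion is 35/115 = 0.30435.
Under H₀, SE = √(p₀(1−p₀)/n) = √(0.40·0.60/115) = √0.002086957 = 0.045683.
z = (0.30435 − 0.40)/0.045683 = -0.09565/0.045683 = -2.094.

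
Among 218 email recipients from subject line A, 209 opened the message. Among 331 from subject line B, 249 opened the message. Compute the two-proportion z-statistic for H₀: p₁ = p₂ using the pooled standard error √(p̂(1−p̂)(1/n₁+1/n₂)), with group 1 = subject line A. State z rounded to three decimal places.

p̂₁ = 209/218 = 0.95872, p̂₂ = 249/331 = 0.75227.
Pooled p̂ = (209+249)/(218+331) = 458/549 = 0.83424.
Pooled SE = √[0.1382809·0.00760830] ≈ 0.032436.
z = 0.20645/0.032436 = 6.365.

z = 6.365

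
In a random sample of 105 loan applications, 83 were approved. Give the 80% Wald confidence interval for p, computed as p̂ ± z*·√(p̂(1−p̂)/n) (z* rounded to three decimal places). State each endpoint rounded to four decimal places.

(0.7396, 0.8414)

With x = 83 successes in n = 105, p̂ = 0.79048.
SE = √(p̂(1−p̂)/n) = √(0.165624/105) = 0.039716.
z* = 1.282 at the 80% level.
Margin = 1.282·0.039716 = 0.05092.
CI: 0.79048 ± 0.05092 = (0.7396, 0.8414).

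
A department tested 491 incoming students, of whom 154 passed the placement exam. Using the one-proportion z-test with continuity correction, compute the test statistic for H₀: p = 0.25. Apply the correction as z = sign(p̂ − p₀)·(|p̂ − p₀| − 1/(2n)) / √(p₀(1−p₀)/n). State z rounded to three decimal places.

p̂ = 154/491 = 0.31365. p̂ − p₀ = 0.063646.
1/(2n) = 0.001018.
Corrected numerator: |0.063646| − 0.001018 = 0.062628.
Under H₀, SE = √(p₀(1−p₀)/n) = √(0.25·0.75/491) = √0.000381874 = 0.019542.
z = (+)0.062628/0.019542 = 3.205.

z = 3.205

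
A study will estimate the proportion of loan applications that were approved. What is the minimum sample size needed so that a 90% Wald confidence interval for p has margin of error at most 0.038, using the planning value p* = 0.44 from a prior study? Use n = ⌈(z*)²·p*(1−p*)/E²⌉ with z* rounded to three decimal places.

z* = 1.645 at the 90% level.
p*(1−p*) = 0.44·0.56 = 0.2464.
(z*)²·p*(1−p*)/E² = 2.706025·0.2464/0.001444 = 461.748.
Rounding up, n = 462.

n = 462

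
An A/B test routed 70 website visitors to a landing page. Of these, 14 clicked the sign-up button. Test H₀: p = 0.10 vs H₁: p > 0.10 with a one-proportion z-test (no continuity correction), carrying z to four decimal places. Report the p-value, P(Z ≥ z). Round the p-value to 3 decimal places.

p-value = 0.003

With x = 14 successes in n = 70, p̂ = 0.20000.
Under H₀, SE = √(p₀(1−p₀)/n) = √(0.10·0.90/70) = √0.001285714 = 0.035857.
z = (p̂ − p₀)/SE = (14/70 − 0.10)/0.035857 ≈ 2.7889.
p-value = P(Z ≥ z) with z = 2.7889 → 0.003.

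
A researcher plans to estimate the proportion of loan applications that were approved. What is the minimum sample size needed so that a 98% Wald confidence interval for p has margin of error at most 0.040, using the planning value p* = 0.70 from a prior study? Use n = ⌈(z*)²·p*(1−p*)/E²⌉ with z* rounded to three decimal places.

For 98% confidence, z* = 2.326.
p*(1−p*) = 0.70·0.30 = 0.2100.
Required n before rounding: 5.410276 × 0.2100 / 0.040² = 710.099.
Rounding up, n = 711.

n = 711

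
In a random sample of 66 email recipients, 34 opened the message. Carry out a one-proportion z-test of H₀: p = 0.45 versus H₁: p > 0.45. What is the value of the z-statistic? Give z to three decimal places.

With x = 34 successes in n = 66, p̂ = 0.51515.
Under H₀, SE = √(p₀(1−p₀)/n) = √(0.45·0.55/66) = √0.003750000 = 0.061237.
Test statistic: z = 0.06515/0.061237 = 1.064.

z = 1.064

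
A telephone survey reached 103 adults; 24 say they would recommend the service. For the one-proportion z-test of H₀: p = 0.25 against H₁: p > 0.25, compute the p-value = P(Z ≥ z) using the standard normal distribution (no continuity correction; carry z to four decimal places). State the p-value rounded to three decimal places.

The sample proportion is 24/103 = 0.23301.
SE₀ = √(0.25·0.75/103) = 0.042666.
z = (p̂ − p₀)/SE = (24/103 − 0.25)/0.042666 ≈ -0.3982.
p-value = P(Z ≥ z) with z = -0.3982 → 0.655.

p-value = 0.655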